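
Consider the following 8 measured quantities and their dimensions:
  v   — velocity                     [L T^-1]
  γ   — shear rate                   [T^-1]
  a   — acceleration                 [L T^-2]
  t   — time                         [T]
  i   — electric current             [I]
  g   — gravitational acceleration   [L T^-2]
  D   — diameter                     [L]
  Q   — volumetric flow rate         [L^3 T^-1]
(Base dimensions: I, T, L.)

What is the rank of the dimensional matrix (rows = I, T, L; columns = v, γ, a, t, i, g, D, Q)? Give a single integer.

3

Dimensional matrix (I×T×L by v×γ×a×t×i×g×D×Q):
  I: [ 0  0  0  0  1  0  0  0]
  T: [-1 -1 -2  1  0 -2  0 -1]
  L: [ 1  0  1  0  0  1  1  3]
Echelon form has 3 nonzero rows (pivots: v,γ,i)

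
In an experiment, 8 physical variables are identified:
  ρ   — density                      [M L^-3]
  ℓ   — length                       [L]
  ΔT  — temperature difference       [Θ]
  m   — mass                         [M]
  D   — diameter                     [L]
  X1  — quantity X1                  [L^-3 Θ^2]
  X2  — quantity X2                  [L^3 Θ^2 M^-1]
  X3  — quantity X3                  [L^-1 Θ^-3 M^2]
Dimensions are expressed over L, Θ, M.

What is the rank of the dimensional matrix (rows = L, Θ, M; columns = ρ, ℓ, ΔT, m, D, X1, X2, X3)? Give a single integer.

Write exponents as rows L,Θ,M / cols ρ,ℓ,ΔT,m,D,X1,X2,X3:
  L: [-3  1  0  0  1 -3  3 -1]
  Θ: [ 0  0  1  0  0  2  2 -3]
  M: [ 1  0  0  1  0  0 -1  2]
Echelon form has 3 nonzero rows (pivots: ρ,ℓ,ΔT)

3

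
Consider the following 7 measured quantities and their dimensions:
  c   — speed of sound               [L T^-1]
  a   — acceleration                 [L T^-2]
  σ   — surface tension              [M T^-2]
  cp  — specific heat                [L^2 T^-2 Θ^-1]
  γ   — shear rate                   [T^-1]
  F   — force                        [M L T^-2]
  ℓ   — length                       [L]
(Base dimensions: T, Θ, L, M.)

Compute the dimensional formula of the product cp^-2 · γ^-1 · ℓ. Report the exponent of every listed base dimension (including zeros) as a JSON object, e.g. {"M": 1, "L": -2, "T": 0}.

{"T": 5, "Θ": 2, "L": -3, "M": 0}

Exponent matrix [T,Θ,L,M] × [c,a,σ,cp,γ,F,ℓ]:
  T: [-1 -2 -2 -2 -1 -2  0]
  Θ: [ 0  0  0 -1  0  0  0]
  L: [ 1  1  0  2  0  1  1]
  M: [ 0  0  1  0  0  1  0]
  [T]: (-2)·-2+(-1)·-1+(1)·0 = 5
  [Θ]: (-2)·-1+(-1)·0+(1)·0 = 2
  [L]: (-2)·2+(-1)·0+(1)·1 = -3
  [M]: (-2)·0+(-1)·0+(1)·0 = 0
⇒ T^5 Θ^2 L^-3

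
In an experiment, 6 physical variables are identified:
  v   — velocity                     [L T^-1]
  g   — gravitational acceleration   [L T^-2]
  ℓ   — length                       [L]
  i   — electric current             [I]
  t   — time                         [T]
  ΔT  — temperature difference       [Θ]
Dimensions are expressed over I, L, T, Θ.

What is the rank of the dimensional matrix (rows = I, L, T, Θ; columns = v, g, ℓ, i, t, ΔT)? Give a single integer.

4

Write exponents as rows I,L,T,Θ / cols v,g,ℓ,i,t,ΔT:
  I: [ 0  0  0  1  0  0]
  L: [ 1  1  1  0  0  0]
  T: [-1 -2  0  0  1  0]
  Θ: [ 0  0  0  0  0  1]
RREF → pivots at {v,g,i,ΔT} ⇒ r = 4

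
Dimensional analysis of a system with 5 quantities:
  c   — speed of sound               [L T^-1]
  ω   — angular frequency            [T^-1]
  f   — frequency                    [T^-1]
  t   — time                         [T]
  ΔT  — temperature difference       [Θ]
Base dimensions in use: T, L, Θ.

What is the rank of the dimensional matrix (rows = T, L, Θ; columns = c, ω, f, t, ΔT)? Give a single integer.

3

Dimensional matrix (T×L×Θ by c×ω×f×t×ΔT):
  T: [-1 -1 -1  1  0]
  L: [ 1  0  0  0  0]
  Θ: [ 0  0  0  0  1]
Row reduction gives pivot columns c,ω,ΔT; rank = 3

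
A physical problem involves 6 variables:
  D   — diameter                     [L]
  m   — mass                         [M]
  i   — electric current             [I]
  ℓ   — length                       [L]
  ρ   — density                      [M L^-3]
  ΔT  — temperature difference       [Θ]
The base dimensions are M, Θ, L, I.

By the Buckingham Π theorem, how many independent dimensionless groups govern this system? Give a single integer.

2

Exponent matrix [M,Θ,L,I] × [D,m,i,ℓ,ρ,ΔT]:
  M: [ 0  1  0  0  1  0]
  Θ: [ 0  0  0  0  0  1]
  L: [ 1  0  0  1 -3  0]
  I: [ 0  0  1  0  0  0]
RREF → pivots at {D,m,i,ΔT} ⇒ r = 4
n=6, r=4 ⇒ 2 dimensionless groups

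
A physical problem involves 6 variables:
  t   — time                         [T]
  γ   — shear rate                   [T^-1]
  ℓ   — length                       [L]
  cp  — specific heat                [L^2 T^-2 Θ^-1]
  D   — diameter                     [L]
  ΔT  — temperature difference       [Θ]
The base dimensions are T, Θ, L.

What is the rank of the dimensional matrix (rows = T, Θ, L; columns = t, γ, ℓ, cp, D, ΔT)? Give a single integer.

3

Write exponents as rows T,Θ,L / cols t,γ,ℓ,cp,D,ΔT:
  T: [ 1 -1  0 -2  0  0]
  Θ: [ 0  0  0 -1  0  1]
  L: [ 0  0  1  2  1  0]
Echelon form has 3 nonzero rows (pivots: t,ℓ,cp)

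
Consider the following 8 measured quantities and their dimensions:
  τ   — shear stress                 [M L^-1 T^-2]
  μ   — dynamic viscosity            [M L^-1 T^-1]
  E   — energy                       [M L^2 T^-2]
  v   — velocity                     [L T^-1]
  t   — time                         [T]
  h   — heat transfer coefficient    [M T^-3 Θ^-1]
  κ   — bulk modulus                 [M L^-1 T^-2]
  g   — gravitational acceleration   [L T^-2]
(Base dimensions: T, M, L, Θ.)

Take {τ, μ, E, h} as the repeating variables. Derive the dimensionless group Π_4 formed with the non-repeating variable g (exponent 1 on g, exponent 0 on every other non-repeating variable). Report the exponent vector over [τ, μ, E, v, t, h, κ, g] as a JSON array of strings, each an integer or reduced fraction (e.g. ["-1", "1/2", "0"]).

Exponent matrix [T,M,L,Θ] × [τ,μ,E,v,t,h,κ,g]:
  T: [-2 -1 -2 -1  1 -3 -2 -2]
  M: [ 1  1  1  0  0  1  1  0]
  L: [-1 -1  2  1  0  0 -1  1]
  Θ: [ 0  0  0  0  0 -1  0  0]
Row reduction gives pivot columns τ,μ,E,h; rank = 4
Repeat: τ,μ,E,h; free: v,t,κ,g
RREF:
  r0: [   1    0    0  2/3   -1    0    1  5/3]
  r1: [   0    1    0   -1    1    0    0   -2]
  r2: [   0    0    1  1/3    0    0    0  1/3]
  r3: [   0    0    0    0    0    1    0    0]
Fix exponent of g at 1, v at 0, t at 0, κ at 0; solve each RREF row for its pivot's exponent:
  r0: exp(τ) + (5/3)·1 = 0 ⇒ exp(τ) = -5/3
  r1: exp(μ) + (-2)·1 = 0 ⇒ exp(μ) = 2
  r2: exp(E) + (1/3)·1 = 0 ⇒ exp(E) = -1/3
  r3: exp(h) + (0)·1 = 0 ⇒ exp(h) = 0
Π_4 = τ^(-5/3) · μ^2 · E^(-1/3) · g

["-5/3", "2", "-1/3", "0", "0", "0", "0", "1"]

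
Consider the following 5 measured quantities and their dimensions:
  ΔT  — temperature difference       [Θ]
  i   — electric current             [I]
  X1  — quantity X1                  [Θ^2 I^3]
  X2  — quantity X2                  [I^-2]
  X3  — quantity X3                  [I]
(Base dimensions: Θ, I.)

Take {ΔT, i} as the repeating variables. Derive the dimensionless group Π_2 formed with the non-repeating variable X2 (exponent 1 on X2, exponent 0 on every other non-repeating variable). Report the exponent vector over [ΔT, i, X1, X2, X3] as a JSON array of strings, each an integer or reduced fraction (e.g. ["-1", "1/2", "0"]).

Exponent matrix [Θ,I] × [ΔT,i,X1,X2,X3]:
  Θ: [ 1  0  2  0  0]
  I: [ 0  1  3 -2  1]
Row reduction gives pivot columns ΔT,i; rank = 2
Pivot set = {ΔT,i}, free = {X1,X2,X3}
RREF:
  r0: [   1    0    2    0    0]
  r1: [   0    1    3   -2    1]
Fix exponent of X2 at 1, X1 at 0, X3 at 0; solve each RREF row for its pivot's exponent:
  r0: exp(ΔT) + (0)·1 = 0 ⇒ exp(ΔT) = 0
  r1: exp(i) + (-2)·1 = 0 ⇒ exp(i) = 2
Π_2 = i^2 · X2

["0", "2", "0", "1", "0"]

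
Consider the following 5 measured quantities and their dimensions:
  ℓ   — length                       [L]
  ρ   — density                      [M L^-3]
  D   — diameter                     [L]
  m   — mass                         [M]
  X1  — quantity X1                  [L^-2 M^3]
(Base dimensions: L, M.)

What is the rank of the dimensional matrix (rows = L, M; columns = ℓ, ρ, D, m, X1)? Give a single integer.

2

Dimensional matrix (L×M by ℓ×ρ×D×m×X1):
  L: [ 1 -3  1  0 -2]
  M: [ 0  1  0  1  3]
Echelon form has 2 nonzero rows (pivots: ℓ,ρ)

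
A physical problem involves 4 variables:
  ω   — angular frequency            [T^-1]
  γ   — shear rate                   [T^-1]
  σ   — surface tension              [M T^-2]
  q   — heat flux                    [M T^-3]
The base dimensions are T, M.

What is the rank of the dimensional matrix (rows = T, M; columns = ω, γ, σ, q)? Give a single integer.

2

Write exponents as rows T,M / cols ω,γ,σ,q:
  T: [-1 -1 -2 -3]
  M: [ 0  0  1  1]
RREF → pivots at {ω,σ} ⇒ r = 2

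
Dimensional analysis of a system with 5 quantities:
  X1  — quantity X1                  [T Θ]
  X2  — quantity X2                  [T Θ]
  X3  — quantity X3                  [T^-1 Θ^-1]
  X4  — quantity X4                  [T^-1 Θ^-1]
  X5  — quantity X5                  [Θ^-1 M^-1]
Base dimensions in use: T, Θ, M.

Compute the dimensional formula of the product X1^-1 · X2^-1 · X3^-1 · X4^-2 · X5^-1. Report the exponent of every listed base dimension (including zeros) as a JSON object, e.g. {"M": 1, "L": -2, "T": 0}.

Dimensional matrix (T×Θ×M by X1×X2×X3×X4×X5):
  T: [ 1  1 -1 -1  0]
  Θ: [ 1  1 -1 -1 -1]
  M: [ 0  0  0  0 -1]
  [T]: (-1)·1+(-1)·1+(-1)·-1+(-2)·-1+(-1)·0 = 1
  [Θ]: (-1)·1+(-1)·1+(-1)·-1+(-2)·-1+(-1)·-1 = 2
  [M]: (-1)·0+(-1)·0+(-1)·0+(-2)·0+(-1)·-1 = 1
⇒ T Θ^2 M

{"T": 1, "Θ": 2, "M": 1}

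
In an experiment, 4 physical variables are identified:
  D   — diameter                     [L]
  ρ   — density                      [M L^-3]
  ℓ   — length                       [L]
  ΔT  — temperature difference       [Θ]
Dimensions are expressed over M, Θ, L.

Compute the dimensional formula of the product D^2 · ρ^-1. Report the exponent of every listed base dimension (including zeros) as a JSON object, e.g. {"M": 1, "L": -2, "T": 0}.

{"M": -1, "Θ": 0, "L": 5}

Exponent matrix [M,Θ,L] × [D,ρ,ℓ,ΔT]:
  M: [ 0  1  0  0]
  Θ: [ 0  0  0  1]
  L: [ 1 -3  1  0]
  [M]: (2)·0+(-1)·1 = -1
  [Θ]: (2)·0+(-1)·0 = 0
  [L]: (2)·1+(-1)·-3 = 5
⇒ M^-1 L^5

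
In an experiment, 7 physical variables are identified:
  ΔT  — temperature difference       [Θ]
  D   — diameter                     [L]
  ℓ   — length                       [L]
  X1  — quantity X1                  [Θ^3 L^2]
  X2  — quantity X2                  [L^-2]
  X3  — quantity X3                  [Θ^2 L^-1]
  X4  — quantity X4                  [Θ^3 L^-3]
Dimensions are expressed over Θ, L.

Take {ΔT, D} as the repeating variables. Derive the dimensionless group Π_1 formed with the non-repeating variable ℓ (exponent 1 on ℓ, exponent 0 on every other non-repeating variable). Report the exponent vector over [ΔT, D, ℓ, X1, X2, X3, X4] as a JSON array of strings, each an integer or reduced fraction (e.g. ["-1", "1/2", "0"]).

["0", "-1", "1", "0", "0", "0", "0"]

Exponent matrix [Θ,L] × [ΔT,D,ℓ,X1,X2,X3,X4]:
  Θ: [ 1  0  0  3  0  2  3]
  L: [ 0  1  1  2 -2 -1 -3]
RREF → pivots at {ΔT,D} ⇒ r = 2
Repeat: ΔT,D; free: ℓ,X1,X2,X3,X4
RREF:
  r0: [   1    0    0    3    0    2    3]
  r1: [   0    1    1    2   -2   -1   -3]
Fix exponent of ℓ at 1, X1 at 0, X2 at 0, X3 at 0, X4 at 0; solve each RREF row for its pivot's exponent:
  r0: exp(ΔT) + (0)·1 = 0 ⇒ exp(ΔT) = 0
  r1: exp(D) + (1)·1 = 0 ⇒ exp(D) = -1
Π_1 = D^-1 · ℓ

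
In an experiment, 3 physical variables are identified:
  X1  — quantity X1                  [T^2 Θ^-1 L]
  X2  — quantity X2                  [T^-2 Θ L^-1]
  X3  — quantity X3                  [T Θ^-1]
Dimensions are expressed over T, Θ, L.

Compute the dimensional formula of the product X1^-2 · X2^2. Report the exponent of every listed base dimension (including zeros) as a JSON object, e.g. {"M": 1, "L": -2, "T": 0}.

Exponent matrix [T,Θ,L] × [X1,X2,X3]:
  T: [ 2 -2  1]
  Θ: [-1  1 -1]
  L: [ 1 -1  0]
  [T]: (-2)·2+(2)·-2 = -8
  [Θ]: (-2)·-1+(2)·1 = 4
  [L]: (-2)·1+(2)·-1 = -4
⇒ T^-8 Θ^4 L^-4

{"T": -8, "Θ": 4, "L": -4}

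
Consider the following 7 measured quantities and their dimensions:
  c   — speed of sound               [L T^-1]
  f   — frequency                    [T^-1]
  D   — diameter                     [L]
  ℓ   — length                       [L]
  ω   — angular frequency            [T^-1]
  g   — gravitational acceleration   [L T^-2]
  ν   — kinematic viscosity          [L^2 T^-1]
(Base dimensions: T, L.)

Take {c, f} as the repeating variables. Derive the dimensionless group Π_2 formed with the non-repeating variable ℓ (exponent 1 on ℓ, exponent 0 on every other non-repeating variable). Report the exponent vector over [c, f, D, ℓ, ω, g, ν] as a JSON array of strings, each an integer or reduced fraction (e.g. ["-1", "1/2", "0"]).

["-1", "1", "0", "1", "0", "0", "0"]

Write exponents as rows T,L / cols c,f,D,ℓ,ω,g,ν:
  T: [-1 -1  0  0 -1 -2 -1]
  L: [ 1  0  1  1  0  1  2]
Echelon form has 2 nonzero rows (pivots: c,f)
Repeat: c,f; free: D,ℓ,ω,g,ν
RREF:
  r0: [   1    0    1    1    0    1    2]
  r1: [   0    1   -1   -1    1    1   -1]
Fix exponent of ℓ at 1, D at 0, ω at 0, g at 0, ν at 0; solve each RREF row for its pivot's exponent:
  r0: exp(c) + (1)·1 = 0 ⇒ exp(c) = -1
  r1: exp(f) + (-1)·1 = 0 ⇒ exp(f) = 1
Π_2 = c^-1 · f · ℓ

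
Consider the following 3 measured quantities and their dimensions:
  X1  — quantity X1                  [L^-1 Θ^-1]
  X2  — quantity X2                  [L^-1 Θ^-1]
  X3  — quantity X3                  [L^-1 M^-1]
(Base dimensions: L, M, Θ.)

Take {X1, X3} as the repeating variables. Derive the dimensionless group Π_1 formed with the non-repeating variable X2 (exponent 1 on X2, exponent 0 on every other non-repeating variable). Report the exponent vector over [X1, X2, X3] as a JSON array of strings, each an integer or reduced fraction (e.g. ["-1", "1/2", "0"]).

["-1", "1", "0"]

Dimensional matrix (L×M×Θ by X1×X2×X3):
  L: [-1 -1 -1]
  M: [ 0  0 -1]
  Θ: [-1 -1  0]
Echelon form has 2 nonzero rows (pivots: X1,X3)
Repeat: X1,X3; free: X2
RREF:
  r0: [   1    1    0]
  r1: [   0    0    1]
  r2: [   0    0    0]
Fix exponent of X2 at 1; solve each RREF row for its pivot's exponent:
  r0: exp(X1) + (1)·1 = 0 ⇒ exp(X1) = -1
  r1: exp(X3) + (0)·1 = 0 ⇒ exp(X3) = 0
Π_1 = X1^-1 · X2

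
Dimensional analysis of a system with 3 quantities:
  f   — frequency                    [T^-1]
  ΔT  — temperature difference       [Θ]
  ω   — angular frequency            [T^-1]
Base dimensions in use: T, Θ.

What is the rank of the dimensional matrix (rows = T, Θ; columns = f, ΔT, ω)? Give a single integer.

2

Dimensional matrix (T×Θ by f×ΔT×ω):
  T: [-1  0 -1]
  Θ: [ 0  1  0]
Row reduction gives pivot columns f,ΔT; rank = 2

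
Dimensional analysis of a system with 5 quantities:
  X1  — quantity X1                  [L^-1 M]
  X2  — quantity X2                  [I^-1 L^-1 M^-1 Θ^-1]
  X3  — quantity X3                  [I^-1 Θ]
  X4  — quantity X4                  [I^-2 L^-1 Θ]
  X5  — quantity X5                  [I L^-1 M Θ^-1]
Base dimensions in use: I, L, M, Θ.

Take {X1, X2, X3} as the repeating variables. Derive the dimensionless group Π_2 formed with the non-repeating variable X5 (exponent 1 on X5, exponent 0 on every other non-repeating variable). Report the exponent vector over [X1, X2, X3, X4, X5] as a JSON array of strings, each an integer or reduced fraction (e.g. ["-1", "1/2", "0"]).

Exponent matrix [I,L,M,Θ] × [X1,X2,X3,X4,X5]:
  I: [ 0 -1 -1 -2  1]
  L: [-1 -1  0 -1 -1]
  M: [ 1 -1  0  0  1]
  Θ: [ 0 -1  1  1 -1]
Echelon form has 3 nonzero rows (pivots: X1,X2,X3)
Repeat: X1,X2,X3; free: X4,X5
RREF:
  r0: [   1    0    0  1/2    1]
  r1: [   0    1    0  1/2    0]
  r2: [   0    0    1  3/2   -1]
  r3: [   0    0    0    0    0]
Fix exponent of X5 at 1, X4 at 0; solve each RREF row for its pivot's exponent:
  r0: exp(X1) + (1)·1 = 0 ⇒ exp(X1) = -1
  r1: exp(X2) + (0)·1 = 0 ⇒ exp(X2) = 0
  r2: exp(X3) + (-1)·1 = 0 ⇒ exp(X3) = 1
Π_2 = X1^-1 · X3 · X5

["-1", "0", "1", "0", "1"]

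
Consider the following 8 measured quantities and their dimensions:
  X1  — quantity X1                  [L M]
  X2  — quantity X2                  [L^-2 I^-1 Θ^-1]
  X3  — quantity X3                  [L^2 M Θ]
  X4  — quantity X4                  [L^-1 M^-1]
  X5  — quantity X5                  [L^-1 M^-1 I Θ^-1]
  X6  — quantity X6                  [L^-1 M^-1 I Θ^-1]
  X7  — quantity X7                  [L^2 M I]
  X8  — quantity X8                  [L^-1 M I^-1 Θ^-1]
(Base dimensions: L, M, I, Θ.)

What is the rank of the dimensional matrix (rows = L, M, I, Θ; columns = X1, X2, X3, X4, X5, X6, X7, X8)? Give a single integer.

Exponent matrix [L,M,I,Θ] × [X1,X2,X3,X4,X5,X6,X7,X8]:
  L: [ 1 -2  2 -1 -1 -1  2 -1]
  M: [ 1  0  1 -1 -1 -1  1  1]
  I: [ 0 -1  0  0  1  1  1 -1]
  Θ: [ 0 -1  1  0 -1 -1  0 -1]
Echelon form has 3 nonzero rows (pivots: X1,X2,X3)

3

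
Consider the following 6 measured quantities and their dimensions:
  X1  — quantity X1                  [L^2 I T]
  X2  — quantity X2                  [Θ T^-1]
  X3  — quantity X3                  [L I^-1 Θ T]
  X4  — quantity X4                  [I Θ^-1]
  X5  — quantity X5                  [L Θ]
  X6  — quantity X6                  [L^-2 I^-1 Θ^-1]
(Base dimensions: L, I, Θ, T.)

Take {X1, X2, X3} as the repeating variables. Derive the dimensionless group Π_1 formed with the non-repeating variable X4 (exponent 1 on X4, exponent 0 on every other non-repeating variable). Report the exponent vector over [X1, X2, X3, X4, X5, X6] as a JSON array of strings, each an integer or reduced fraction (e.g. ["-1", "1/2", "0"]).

Dimensional matrix (L×I×Θ×T by X1×X2×X3×X4×X5×X6):
  L: [ 2  0  1  0  1 -2]
  I: [ 1  0 -1  1  0 -1]
  Θ: [ 0  1  1 -1  1 -1]
  T: [ 1 -1  1  0  0  0]
Row reduction gives pivot columns X1,X2,X3; rank = 3
Repeat: X1,X2,X3; free: X4,X5,X6
RREF:
  r0: [   1    0    0  1/3  1/3   -1]
  r1: [   0    1    0 -1/3  2/3   -1]
  r2: [   0    0    1 -2/3  1/3    0]
  r3: [   0    0    0    0    0    0]
Fix exponent of X4 at 1, X5 at 0, X6 at 0; solve each RREF row for its pivot's exponent:
  r0: exp(X1) + (1/3)·1 = 0 ⇒ exp(X1) = -1/3
  r1: exp(X2) + (-1/3)·1 = 0 ⇒ exp(X2) = 1/3
  r2: exp(X3) + (-2/3)·1 = 0 ⇒ exp(X3) = 2/3
Π_1 = X1^(-1/3) · X2^(1/3) · X3^(2/3) · X4

["-1/3", "1/3", "2/3", "1", "0", "0"]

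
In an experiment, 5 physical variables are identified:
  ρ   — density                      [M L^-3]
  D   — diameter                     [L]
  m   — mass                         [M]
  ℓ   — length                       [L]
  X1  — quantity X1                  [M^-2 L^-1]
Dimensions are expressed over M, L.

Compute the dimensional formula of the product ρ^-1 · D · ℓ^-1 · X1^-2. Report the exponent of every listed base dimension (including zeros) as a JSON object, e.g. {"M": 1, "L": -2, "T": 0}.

{"M": 3, "L": 5}

Exponent matrix [M,L] × [ρ,D,m,ℓ,X1]:
  M: [ 1  0  1  0 -2]
  L: [-3  1  0  1 -1]
  [M]: (-1)·1+(1)·0+(-1)·0+(-2)·-2 = 3
  [L]: (-1)·-3+(1)·1+(-1)·1+(-2)·-1 = 5
⇒ M^3 L^5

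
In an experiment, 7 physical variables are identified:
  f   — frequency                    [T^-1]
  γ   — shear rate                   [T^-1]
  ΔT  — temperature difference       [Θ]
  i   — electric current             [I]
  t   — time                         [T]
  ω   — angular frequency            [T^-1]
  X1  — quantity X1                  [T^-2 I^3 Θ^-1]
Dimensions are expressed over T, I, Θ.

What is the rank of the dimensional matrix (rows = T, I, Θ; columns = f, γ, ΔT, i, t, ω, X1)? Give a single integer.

3

Exponent matrix [T,I,Θ] × [f,γ,ΔT,i,t,ω,X1]:
  T: [-1 -1  0  0  1 -1 -2]
  I: [ 0  0  0  1  0  0  3]
  Θ: [ 0  0  1  0  0  0 -1]
RREF → pivots at {f,ΔT,i} ⇒ r = 3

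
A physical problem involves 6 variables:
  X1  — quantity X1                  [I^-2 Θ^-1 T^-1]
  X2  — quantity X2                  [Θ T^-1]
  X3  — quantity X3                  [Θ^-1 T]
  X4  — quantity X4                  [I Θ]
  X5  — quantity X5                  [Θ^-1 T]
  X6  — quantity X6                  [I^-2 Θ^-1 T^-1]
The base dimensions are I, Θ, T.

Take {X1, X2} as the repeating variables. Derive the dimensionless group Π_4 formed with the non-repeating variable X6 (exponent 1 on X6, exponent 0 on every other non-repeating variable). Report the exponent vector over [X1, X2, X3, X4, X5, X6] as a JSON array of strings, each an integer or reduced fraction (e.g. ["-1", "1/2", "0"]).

["-1", "0", "0", "0", "0", "1"]

Dimensional matrix (I×Θ×T by X1×X2×X3×X4×X5×X6):
  I: [-2  0  0  1  0 -2]
  Θ: [-1  1 -1  1 -1 -1]
  T: [-1 -1  1  0  1 -1]
Echelon form has 2 nonzero rows (pivots: X1,X2)
Pivot set = {X1,X2}, free = {X3,X4,X5,X6}
RREF:
  r0: [   1    0    0 -1/2    0    1]
  r1: [   0    1   -1  1/2   -1    0]
  r2: [   0    0    0    0    0    0]
Fix exponent of X6 at 1, X3 at 0, X4 at 0, X5 at 0; solve each RREF row for its pivot's exponent:
  r0: exp(X1) + (1)·1 = 0 ⇒ exp(X1) = -1
  r1: exp(X2) + (0)·1 = 0 ⇒ exp(X2) = 0
Π_4 = X1^-1 · X6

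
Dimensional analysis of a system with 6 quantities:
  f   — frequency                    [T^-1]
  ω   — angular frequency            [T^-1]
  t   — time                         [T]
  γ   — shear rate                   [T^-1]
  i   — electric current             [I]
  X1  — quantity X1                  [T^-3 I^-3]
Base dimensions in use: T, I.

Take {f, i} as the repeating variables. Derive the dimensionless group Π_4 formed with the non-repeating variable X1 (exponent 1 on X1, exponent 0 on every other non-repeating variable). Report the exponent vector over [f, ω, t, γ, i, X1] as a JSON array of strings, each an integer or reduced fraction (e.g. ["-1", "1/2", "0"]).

Exponent matrix [T,I] × [f,ω,t,γ,i,X1]:
  T: [-1 -1  1 -1  0 -3]
  I: [ 0  0  0  0  1 -3]
RREF → pivots at {f,i} ⇒ r = 2
Pivot set = {f,i}, free = {ω,t,γ,X1}
RREF:
  r0: [   1    1   -1    1    0    3]
  r1: [   0    0    0    0    1   -3]
Fix exponent of X1 at 1, ω at 0, t at 0, γ at 0; solve each RREF row for its pivot's exponent:
  r0: exp(f) + (3)·1 = 0 ⇒ exp(f) = -3
  r1: exp(i) + (-3)·1 = 0 ⇒ exp(i) = 3
Π_4 = f^-3 · i^3 · X1

["-3", "0", "0", "0", "3", "1"]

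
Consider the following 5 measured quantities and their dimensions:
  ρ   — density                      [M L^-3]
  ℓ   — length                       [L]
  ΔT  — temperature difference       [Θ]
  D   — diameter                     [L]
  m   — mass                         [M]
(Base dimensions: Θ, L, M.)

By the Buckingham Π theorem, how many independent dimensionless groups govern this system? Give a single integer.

2

Exponent matrix [Θ,L,M] × [ρ,ℓ,ΔT,D,m]:
  Θ: [ 0  0  1  0  0]
  L: [-3  1  0  1  0]
  M: [ 1  0  0  0  1]
Echelon form has 3 nonzero rows (pivots: ρ,ℓ,ΔT)
Π count = n − r = 5 − 3 = 2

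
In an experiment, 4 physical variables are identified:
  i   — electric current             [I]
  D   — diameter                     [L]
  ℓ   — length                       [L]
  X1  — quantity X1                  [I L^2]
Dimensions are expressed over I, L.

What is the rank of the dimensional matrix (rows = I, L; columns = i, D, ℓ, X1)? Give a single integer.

2

Exponent matrix [I,L] × [i,D,ℓ,X1]:
  I: [ 1  0  0  1]
  L: [ 0  1  1  2]
Echelon form has 2 nonzero rows (pivots: i,D)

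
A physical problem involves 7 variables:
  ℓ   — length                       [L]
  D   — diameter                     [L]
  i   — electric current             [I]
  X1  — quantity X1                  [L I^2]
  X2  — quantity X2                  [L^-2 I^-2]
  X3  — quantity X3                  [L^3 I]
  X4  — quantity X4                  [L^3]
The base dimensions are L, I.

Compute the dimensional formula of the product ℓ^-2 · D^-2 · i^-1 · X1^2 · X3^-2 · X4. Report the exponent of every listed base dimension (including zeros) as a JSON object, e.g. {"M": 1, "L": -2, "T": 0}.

Exponent matrix [L,I] × [ℓ,D,i,X1,X2,X3,X4]:
  L: [ 1  1  0  1 -2  3  3]
  I: [ 0  0  1  2 -2  1  0]
  [L]: (-2)·1+(-2)·1+(-1)·0+(2)·1+(-2)·3+(1)·3 = -5
  [I]: (-2)·0+(-2)·0+(-1)·1+(2)·2+(-2)·1+(1)·0 = 1
⇒ L^-5 I

{"L": -5, "I": 1}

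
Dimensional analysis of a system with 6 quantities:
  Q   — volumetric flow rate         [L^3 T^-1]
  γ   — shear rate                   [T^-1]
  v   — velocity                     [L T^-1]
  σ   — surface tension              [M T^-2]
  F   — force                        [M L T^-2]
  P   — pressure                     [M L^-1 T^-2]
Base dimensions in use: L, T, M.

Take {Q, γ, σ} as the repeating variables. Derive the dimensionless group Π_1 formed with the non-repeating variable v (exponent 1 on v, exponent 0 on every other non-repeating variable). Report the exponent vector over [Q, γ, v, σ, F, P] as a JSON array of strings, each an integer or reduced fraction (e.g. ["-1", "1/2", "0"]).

["-1/3", "-2/3", "1", "0", "0", "0"]

Write exponents as rows L,T,M / cols Q,γ,v,σ,F,P:
  L: [ 3  0  1  0  1 -1]
  T: [-1 -1 -1 -2 -2 -2]
  M: [ 0  0  0  1  1  1]
Row reduction gives pivot columns Q,γ,σ; rank = 3
Repeat: Q,γ,σ; free: v,F,P
RREF:
  r0: [   1    0  1/3    0  1/3 -1/3]
  r1: [   0    1  2/3    0 -1/3  1/3]
  r2: [   0    0    0    1    1    1]
Fix exponent of v at 1, F at 0, P at 0; solve each RREF row for its pivot's exponent:
  r0: exp(Q) + (1/3)·1 = 0 ⇒ exp(Q) = -1/3
  r1: exp(γ) + (2/3)·1 = 0 ⇒ exp(γ) = -2/3
  r2: exp(σ) + (0)·1 = 0 ⇒ exp(σ) = 0
Π_1 = Q^(-1/3) · γ^(-2/3) · v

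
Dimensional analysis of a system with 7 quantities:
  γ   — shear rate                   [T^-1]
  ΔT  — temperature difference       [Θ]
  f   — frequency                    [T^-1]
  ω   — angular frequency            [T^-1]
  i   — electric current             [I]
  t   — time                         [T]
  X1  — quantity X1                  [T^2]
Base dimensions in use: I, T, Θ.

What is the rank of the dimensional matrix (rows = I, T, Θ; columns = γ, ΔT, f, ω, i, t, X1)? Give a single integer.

3

Exponent matrix [I,T,Θ] × [γ,ΔT,f,ω,i,t,X1]:
  I: [ 0  0  0  0  1  0  0]
  T: [-1  0 -1 -1  0  1  2]
  Θ: [ 0  1  0  0  0  0  0]
Row reduction gives pivot columns γ,ΔT,i; rank = 3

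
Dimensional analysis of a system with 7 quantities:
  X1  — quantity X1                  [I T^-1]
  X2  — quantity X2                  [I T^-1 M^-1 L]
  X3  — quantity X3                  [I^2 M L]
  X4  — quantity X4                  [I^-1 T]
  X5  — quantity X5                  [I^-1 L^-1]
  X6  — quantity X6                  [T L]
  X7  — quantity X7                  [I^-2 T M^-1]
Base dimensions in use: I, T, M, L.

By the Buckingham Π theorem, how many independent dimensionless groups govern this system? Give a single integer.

4

Exponent matrix [I,T,M,L] × [X1,X2,X3,X4,X5,X6,X7]:
  I: [ 1  1  2 -1 -1  0 -2]
  T: [-1 -1  0  1  0  1  1]
  M: [ 0 -1  1  0  0  0 -1]
  L: [ 0  1  1  0 -1  1  0]
RREF → pivots at {X1,X2,X3} ⇒ r = 3
7 vars − rank 3 = 4 Π groups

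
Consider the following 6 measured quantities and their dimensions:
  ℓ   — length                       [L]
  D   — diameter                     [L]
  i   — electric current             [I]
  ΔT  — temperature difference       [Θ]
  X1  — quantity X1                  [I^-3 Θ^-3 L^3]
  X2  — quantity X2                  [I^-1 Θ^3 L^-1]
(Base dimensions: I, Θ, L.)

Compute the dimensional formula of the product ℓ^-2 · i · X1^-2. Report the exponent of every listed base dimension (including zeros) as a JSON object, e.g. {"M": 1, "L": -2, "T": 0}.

Dimensional matrix (I×Θ×L by ℓ×D×i×ΔT×X1×X2):
  I: [ 0  0  1  0 -3 -1]
  Θ: [ 0  0  0  1 -3  3]
  L: [ 1  1  0  0  3 -1]
  [I]: (-2)·0+(1)·1+(-2)·-3 = 7
  [Θ]: (-2)·0+(1)·0+(-2)·-3 = 6
  [L]: (-2)·1+(1)·0+(-2)·3 = -8
⇒ I^7 Θ^6 L^-8

{"I": 7, "Θ": 6, "L": -8}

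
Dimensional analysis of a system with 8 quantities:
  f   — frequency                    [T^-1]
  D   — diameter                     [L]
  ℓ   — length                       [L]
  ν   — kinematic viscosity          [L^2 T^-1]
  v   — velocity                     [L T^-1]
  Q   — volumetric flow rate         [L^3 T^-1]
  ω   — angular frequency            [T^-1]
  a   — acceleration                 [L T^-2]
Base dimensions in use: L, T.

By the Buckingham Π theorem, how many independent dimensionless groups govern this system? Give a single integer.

Exponent matrix [L,T] × [f,D,ℓ,ν,v,Q,ω,a]:
  L: [ 0  1  1  2  1  3  0  1]
  T: [-1  0  0 -1 -1 -1 -1 -2]
Echelon form has 2 nonzero rows (pivots: f,D)
Π count = n − r = 8 − 2 = 6

6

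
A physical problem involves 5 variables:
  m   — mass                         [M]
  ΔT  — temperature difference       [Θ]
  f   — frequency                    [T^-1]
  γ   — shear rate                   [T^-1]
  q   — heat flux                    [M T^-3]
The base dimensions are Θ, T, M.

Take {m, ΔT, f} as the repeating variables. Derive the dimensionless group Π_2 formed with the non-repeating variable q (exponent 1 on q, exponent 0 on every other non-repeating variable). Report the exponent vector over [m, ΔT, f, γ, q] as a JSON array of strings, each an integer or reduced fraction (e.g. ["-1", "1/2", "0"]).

["-1", "0", "-3", "0", "1"]

Exponent matrix [Θ,T,M] × [m,ΔT,f,γ,q]:
  Θ: [ 0  1  0  0  0]
  T: [ 0  0 -1 -1 -3]
  M: [ 1  0  0  0  1]
Row reduction gives pivot columns m,ΔT,f; rank = 3
Pivot set = {m,ΔT,f}, free = {γ,q}
RREF:
  r0: [   1    0    0    0    1]
  r1: [   0    1    0    0    0]
  r2: [   0    0    1    1    3]
Fix exponent of q at 1, γ at 0; solve each RREF row for its pivot's exponent:
  r0: exp(m) + (1)·1 = 0 ⇒ exp(m) = -1
  r1: exp(ΔT) + (0)·1 = 0 ⇒ exp(ΔT) = 0
  r2: exp(f) + (3)·1 = 0 ⇒ exp(f) = -3
Π_2 = m^-1 · f^-3 · q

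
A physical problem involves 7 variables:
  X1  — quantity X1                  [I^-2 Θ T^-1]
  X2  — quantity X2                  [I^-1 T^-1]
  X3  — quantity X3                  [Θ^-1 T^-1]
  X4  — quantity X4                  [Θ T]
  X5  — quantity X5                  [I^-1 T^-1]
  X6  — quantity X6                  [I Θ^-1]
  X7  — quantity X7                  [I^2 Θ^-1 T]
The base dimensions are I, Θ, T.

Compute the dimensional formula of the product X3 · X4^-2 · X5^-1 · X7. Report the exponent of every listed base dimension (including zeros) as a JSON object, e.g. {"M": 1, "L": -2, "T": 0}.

{"I": 3, "Θ": -4, "T": -1}

Dimensional matrix (I×Θ×T by X1×X2×X3×X4×X5×X6×X7):
  I: [-2 -1  0  0 -1  1  2]
  Θ: [ 1  0 -1  1  0 -1 -1]
  T: [-1 -1 -1  1 -1  0  1]
  [I]: (1)·0+(-2)·0+(-1)·-1+(1)·2 = 3
  [Θ]: (1)·-1+(-2)·1+(-1)·0+(1)·-1 = -4
  [T]: (1)·-1+(-2)·1+(-1)·-1+(1)·1 = -1
⇒ I^3 Θ^-4 T^-1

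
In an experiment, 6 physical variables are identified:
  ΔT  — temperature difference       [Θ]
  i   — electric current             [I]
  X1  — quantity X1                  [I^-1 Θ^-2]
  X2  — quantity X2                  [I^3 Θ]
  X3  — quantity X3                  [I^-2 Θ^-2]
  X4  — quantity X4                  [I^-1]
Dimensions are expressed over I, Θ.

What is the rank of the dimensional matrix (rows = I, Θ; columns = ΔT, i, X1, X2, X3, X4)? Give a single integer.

Exponent matrix [I,Θ] × [ΔT,i,X1,X2,X3,X4]:
  I: [ 0  1 -1  3 -2 -1]
  Θ: [ 1  0 -2  1 -2  0]
RREF → pivots at {ΔT,i} ⇒ r = 2

2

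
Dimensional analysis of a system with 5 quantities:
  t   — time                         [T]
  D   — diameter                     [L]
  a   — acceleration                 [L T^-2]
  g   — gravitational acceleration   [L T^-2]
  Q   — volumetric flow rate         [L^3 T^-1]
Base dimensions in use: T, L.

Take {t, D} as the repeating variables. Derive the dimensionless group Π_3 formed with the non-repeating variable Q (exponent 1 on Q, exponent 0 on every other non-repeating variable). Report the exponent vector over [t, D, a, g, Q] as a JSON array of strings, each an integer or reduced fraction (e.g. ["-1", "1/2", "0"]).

["1", "-3", "0", "0", "1"]

Exponent matrix [T,L] × [t,D,a,g,Q]:
  T: [ 1  0 -2 -2 -1]
  L: [ 0  1  1  1  3]
Row reduction gives pivot columns t,D; rank = 2
Repeat: t,D; free: a,g,Q
RREF:
  r0: [   1    0   -2   -2   -1]
  r1: [   0    1    1    1    3]
Fix exponent of Q at 1, a at 0, g at 0; solve each RREF row for its pivot's exponent:
  r0: exp(t) + (-1)·1 = 0 ⇒ exp(t) = 1
  r1: exp(D) + (3)·1 = 0 ⇒ exp(D) = -3
Π_3 = t · D^-3 · Q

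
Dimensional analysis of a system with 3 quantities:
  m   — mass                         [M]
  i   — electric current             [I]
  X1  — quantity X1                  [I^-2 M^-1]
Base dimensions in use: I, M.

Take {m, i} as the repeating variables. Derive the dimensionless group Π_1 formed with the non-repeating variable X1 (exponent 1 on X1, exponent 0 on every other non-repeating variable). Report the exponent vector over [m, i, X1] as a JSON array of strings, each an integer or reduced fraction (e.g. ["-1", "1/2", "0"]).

Exponent matrix [I,M] × [m,i,X1]:
  I: [ 0  1 -2]
  M: [ 1  0 -1]
Echelon form has 2 nonzero rows (pivots: m,i)
Repeat: m,i; free: X1
RREF:
  r0: [   1    0   -1]
  r1: [   0    1   -2]
Fix exponent of X1 at 1; solve each RREF row for its pivot's exponent:
  r0: exp(m) + (-1)·1 = 0 ⇒ exp(m) = 1
  r1: exp(i) + (-2)·1 = 0 ⇒ exp(i) = 2
Π_1 = m · i^2 · X1

["1", "2", "1"]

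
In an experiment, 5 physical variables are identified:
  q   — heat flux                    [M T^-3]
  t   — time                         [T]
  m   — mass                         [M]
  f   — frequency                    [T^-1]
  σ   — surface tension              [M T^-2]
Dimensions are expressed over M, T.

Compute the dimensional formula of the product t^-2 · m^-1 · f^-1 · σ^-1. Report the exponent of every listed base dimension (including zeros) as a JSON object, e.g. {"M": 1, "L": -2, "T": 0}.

Dimensional matrix (M×T by q×t×m×f×σ):
  M: [ 1  0  1  0  1]
  T: [-3  1  0 -1 -2]
  [M]: (-2)·0+(-1)·1+(-1)·0+(-1)·1 = -2
  [T]: (-2)·1+(-1)·0+(-1)·-1+(-1)·-2 = 1
⇒ M^-2 T

{"M": -2, "T": 1}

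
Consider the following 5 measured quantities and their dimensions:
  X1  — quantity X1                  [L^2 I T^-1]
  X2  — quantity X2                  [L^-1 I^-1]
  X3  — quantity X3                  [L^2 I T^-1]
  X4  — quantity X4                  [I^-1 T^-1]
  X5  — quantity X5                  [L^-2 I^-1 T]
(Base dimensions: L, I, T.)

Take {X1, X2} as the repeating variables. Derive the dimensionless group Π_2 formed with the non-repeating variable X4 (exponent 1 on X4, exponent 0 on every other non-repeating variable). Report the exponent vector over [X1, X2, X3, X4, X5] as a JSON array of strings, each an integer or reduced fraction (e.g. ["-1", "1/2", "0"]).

["-1", "-2", "0", "1", "0"]

Dimensional matrix (L×I×T by X1×X2×X3×X4×X5):
  L: [ 2 -1  2  0 -2]
  I: [ 1 -1  1 -1 -1]
  T: [-1  0 -1 -1  1]
Row reduction gives pivot columns X1,X2; rank = 2
Repeat: X1,X2; free: X3,X4,X5
RREF:
  r0: [   1    0    1    1   -1]
  r1: [   0    1    0    2    0]
  r2: [   0    0    0    0    0]
Fix exponent of X4 at 1, X3 at 0, X5 at 0; solve each RREF row for its pivot's exponent:
  r0: exp(X1) + (1)·1 = 0 ⇒ exp(X1) = -1
  r1: exp(X2) + (2)·1 = 0 ⇒ exp(X2) = -2
Π_2 = X1^-1 · X2^-2 · X4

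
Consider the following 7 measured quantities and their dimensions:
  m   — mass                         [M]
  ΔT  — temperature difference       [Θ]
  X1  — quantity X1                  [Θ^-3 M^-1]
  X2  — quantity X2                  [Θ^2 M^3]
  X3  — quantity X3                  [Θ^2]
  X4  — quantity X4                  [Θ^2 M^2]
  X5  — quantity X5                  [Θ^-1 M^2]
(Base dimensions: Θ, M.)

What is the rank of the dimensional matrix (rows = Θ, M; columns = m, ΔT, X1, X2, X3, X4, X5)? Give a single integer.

Exponent matrix [Θ,M] × [m,ΔT,X1,X2,X3,X4,X5]:
  Θ: [ 0  1 -3  2  2  2 -1]
  M: [ 1  0 -1  3  0  2  2]
Echelon form has 2 nonzero rows (pivots: m,ΔT)

2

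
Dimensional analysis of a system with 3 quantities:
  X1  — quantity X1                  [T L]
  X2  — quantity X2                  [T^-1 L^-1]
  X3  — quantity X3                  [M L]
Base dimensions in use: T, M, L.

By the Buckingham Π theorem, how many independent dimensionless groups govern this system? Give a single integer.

Exponent matrix [T,M,L] × [X1,X2,X3]:
  T: [ 1 -1  0]
  M: [ 0  0  1]
  L: [ 1 -1  1]
Row reduction gives pivot columns X1,X3; rank = 2
3 vars − rank 2 = 1 Π group

1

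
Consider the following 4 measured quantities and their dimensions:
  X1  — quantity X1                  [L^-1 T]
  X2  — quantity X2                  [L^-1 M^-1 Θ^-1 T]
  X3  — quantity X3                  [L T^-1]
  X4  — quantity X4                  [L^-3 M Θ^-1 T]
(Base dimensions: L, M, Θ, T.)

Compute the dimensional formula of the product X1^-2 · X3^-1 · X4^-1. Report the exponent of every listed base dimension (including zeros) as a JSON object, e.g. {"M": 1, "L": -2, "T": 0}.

Write exponents as rows L,M,Θ,T / cols X1,X2,X3,X4:
  L: [-1 -1  1 -3]
  M: [ 0 -1  0  1]
  Θ: [ 0 -1  0 -1]
  T: [ 1  1 -1  1]
  [L]: (-2)·-1+(-1)·1+(-1)·-3 = 4
  [M]: (-2)·0+(-1)·0+(-1)·1 = -1
  [Θ]: (-2)·0+(-1)·0+(-1)·-1 = 1
  [T]: (-2)·1+(-1)·-1+(-1)·1 = -2
⇒ L^4 M^-1 Θ T^-2

{"L": 4, "M": -1, "Θ": 1, "T": -2}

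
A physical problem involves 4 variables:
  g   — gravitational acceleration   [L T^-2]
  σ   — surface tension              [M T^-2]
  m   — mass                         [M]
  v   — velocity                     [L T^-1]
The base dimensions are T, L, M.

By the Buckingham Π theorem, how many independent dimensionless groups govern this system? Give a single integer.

1

Dimensional matrix (T×L×M by g×σ×m×v):
  T: [-2 -2  0 -1]
  L: [ 1  0  0  1]
  M: [ 0  1  1  0]
Echelon form has 3 nonzero rows (pivots: g,σ,m)
Π count = n − r = 4 − 3 = 1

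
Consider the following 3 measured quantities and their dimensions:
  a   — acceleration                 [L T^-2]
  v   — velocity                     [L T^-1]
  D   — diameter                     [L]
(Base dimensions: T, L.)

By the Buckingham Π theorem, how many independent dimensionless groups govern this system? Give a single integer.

Exponent matrix [T,L] × [a,v,D]:
  T: [-2 -1  0]
  L: [ 1  1  1]
Row reduction gives pivot columns a,v; rank = 2
n=3, r=2 ⇒ 1 dimensionless group

1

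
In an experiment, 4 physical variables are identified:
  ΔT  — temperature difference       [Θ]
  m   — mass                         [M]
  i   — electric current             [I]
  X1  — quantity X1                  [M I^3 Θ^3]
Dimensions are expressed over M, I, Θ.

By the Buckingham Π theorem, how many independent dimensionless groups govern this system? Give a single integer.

1

Write exponents as rows M,I,Θ / cols ΔT,m,i,X1:
  M: [ 0  1  0  1]
  I: [ 0  0  1  3]
  Θ: [ 1  0  0  3]
RREF → pivots at {ΔT,m,i} ⇒ r = 3
n=4, r=3 ⇒ 1 dimensionless group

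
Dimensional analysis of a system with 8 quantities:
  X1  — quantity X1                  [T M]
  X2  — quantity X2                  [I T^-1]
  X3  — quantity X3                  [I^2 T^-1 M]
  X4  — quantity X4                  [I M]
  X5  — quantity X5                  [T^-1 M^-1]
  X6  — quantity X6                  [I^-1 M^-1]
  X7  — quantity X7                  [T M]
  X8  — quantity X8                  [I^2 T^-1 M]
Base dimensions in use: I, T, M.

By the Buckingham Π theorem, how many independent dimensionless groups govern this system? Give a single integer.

6

Exponent matrix [I,T,M] × [X1,X2,X3,X4,X5,X6,X7,X8]:
  I: [ 0  1  2  1  0 -1  0  2]
  T: [ 1 -1 -1  0 -1  0  1 -1]
  M: [ 1  0  1  1 -1 -1  1  1]
Echelon form has 2 nonzero rows (pivots: X1,X2)
n=8, r=2 ⇒ 6 dimensionless groups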